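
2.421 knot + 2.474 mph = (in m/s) 2.351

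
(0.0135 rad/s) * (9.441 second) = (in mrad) 127.5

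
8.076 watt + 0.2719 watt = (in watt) 8.348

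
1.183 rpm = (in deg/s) 7.098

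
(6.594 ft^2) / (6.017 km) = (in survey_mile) 6.326e-08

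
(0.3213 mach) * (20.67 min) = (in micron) 1.357e+11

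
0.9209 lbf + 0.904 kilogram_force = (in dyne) 1.296e+06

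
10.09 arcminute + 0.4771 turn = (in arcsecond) 6.189e+05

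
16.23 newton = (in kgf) 1.655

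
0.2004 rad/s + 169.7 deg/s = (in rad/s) 3.162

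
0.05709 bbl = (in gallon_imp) 1.997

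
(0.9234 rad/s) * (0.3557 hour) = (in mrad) 1.182e+06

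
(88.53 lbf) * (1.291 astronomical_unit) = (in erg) 7.606e+20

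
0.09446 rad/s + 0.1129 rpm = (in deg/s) 6.09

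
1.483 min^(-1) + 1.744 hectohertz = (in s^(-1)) 174.4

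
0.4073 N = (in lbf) 0.09156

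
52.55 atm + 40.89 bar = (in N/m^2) 9.414e+06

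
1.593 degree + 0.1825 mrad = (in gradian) 1.782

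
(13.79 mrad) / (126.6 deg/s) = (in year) 1.979e-10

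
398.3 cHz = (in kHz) 0.003983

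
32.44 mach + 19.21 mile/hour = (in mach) 32.47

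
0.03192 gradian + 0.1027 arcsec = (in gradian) 0.03195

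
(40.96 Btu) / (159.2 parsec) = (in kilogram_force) 8.971e-16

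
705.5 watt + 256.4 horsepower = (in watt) 1.919e+05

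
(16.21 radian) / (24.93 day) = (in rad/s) 7.526e-06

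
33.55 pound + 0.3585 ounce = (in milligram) 1.523e+07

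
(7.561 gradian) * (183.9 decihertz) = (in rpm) 20.86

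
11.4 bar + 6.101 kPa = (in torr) 8596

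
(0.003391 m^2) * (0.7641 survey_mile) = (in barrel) 26.23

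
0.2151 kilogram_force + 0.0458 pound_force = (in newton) 2.313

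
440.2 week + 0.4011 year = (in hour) 7.747e+04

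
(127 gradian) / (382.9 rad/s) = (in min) 8.683e-05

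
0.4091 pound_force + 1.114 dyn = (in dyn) 1.82e+05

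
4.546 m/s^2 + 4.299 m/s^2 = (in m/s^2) 8.845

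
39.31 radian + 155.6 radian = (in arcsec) 4.02e+07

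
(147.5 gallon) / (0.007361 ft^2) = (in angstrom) 8.165e+12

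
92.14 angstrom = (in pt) 2.612e-05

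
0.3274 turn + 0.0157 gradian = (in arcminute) 7073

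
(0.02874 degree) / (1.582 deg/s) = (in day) 2.103e-07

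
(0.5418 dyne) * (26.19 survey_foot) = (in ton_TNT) 1.034e-14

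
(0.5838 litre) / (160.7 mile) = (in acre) 5.578e-13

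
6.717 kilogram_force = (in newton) 65.87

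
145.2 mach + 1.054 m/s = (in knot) 9.611e+04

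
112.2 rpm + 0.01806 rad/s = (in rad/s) 11.77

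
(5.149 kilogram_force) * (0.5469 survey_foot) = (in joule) 8.417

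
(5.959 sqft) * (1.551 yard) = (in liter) 785.1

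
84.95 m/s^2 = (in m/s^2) 84.95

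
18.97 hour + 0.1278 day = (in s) 7.933e+04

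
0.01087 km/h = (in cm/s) 0.3019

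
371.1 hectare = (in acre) 917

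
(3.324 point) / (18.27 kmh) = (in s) 0.0002311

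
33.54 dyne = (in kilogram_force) 3.42e-05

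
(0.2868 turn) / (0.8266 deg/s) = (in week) 0.0002065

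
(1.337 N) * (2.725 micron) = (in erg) 36.43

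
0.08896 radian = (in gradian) 5.663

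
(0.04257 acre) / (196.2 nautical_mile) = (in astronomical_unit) 3.169e-15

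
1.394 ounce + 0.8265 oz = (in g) 62.95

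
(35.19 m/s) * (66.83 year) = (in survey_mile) 4.608e+07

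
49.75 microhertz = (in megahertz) 4.975e-11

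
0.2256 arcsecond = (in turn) 1.741e-07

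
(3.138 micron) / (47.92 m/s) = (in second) 6.548e-08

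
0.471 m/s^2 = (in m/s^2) 0.471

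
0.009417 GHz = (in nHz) 9.417e+15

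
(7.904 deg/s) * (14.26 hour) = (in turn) 1127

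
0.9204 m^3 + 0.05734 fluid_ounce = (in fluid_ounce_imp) 3.239e+04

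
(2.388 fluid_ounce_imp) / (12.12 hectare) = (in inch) 2.204e-08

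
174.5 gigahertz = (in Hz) 1.745e+11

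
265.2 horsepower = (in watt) 1.978e+05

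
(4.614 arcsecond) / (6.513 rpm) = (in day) 3.796e-10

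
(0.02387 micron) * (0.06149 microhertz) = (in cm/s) 1.468e-13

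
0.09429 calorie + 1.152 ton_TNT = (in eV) 3.008e+28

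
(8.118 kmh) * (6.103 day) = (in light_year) 1.257e-10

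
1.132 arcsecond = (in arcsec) 1.132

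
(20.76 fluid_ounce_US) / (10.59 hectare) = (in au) 3.875e-20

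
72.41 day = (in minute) 1.043e+05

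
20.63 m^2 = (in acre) 0.005098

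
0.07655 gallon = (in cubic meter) 0.0002898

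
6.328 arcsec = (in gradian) 0.001953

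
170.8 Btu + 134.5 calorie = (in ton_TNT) 4.32e-05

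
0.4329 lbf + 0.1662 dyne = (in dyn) 1.926e+05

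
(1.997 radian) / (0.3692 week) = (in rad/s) 8.943e-06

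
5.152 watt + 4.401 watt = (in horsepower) 0.01281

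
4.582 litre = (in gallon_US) 1.21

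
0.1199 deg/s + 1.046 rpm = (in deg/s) 6.396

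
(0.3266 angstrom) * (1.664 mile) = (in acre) 2.161e-11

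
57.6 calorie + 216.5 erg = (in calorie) 57.6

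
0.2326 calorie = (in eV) 6.074e+18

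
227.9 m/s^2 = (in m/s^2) 227.9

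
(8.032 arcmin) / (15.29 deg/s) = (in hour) 2.432e-06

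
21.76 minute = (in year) 4.14e-05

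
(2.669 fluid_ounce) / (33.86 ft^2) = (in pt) 0.07113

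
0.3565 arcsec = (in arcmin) 0.005942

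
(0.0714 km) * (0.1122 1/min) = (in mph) 0.2987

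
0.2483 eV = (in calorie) 9.508e-21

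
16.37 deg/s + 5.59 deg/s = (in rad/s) 0.3833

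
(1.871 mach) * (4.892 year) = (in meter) 9.828e+10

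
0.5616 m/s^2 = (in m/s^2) 0.5616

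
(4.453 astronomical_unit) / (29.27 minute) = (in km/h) 1.366e+09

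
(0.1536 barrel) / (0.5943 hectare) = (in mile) 2.553e-09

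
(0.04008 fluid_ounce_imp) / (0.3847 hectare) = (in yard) 3.237e-10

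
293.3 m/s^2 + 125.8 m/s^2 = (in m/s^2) 419.1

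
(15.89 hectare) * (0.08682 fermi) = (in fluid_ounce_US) 4.665e-07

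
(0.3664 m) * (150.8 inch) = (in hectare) 0.0001403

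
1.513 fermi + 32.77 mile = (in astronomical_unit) 3.525e-07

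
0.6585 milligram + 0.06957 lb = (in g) 31.56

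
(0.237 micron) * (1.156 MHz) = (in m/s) 0.274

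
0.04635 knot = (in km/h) 0.08584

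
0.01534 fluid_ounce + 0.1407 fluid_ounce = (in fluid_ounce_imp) 0.1624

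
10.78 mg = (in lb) 2.377e-05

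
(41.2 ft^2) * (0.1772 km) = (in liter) 6.783e+05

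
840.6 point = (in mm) 296.5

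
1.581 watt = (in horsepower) 0.00212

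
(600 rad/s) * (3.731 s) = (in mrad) 2.239e+06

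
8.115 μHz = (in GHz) 8.115e-15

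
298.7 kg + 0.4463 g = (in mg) 2.987e+08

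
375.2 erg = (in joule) 3.752e-05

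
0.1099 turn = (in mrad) 690.5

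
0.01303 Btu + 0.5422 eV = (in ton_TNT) 3.286e-09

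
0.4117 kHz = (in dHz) 4117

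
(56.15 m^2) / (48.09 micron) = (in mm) 1.168e+09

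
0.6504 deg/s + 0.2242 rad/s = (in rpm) 2.249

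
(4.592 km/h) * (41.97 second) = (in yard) 58.55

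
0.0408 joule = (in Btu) 3.867e-05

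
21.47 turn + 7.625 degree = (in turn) 21.49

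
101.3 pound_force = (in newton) 450.6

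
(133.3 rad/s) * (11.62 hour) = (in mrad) 5.576e+09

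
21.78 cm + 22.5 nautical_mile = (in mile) 25.89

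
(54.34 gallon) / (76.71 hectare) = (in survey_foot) 8.798e-07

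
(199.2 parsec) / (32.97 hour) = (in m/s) 5.179e+13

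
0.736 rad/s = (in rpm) 7.028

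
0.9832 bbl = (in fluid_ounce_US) 5286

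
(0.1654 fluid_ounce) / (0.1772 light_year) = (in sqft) 3.141e-20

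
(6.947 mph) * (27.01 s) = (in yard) 91.73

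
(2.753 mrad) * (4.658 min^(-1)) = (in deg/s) 0.01225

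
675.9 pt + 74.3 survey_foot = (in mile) 0.01422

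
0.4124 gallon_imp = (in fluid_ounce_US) 63.39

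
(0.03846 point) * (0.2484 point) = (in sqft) 1.28e-08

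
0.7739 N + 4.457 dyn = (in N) 0.7739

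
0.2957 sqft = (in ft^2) 0.2957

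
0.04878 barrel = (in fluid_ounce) 262.2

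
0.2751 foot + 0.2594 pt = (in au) 5.611e-13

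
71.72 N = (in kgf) 7.313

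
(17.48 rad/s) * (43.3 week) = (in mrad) 4.578e+11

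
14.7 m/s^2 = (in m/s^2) 14.7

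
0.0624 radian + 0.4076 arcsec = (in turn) 0.009932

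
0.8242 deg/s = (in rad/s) 0.01439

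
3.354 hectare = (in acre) 8.288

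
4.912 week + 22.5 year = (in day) 8247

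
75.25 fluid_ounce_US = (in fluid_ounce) 75.25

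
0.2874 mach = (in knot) 190.2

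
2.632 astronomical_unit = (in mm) 3.937e+14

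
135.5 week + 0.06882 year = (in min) 1.402e+06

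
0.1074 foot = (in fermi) 3.274e+13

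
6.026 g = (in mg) 6026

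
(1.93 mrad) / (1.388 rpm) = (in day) 1.537e-07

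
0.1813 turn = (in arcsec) 2.35e+05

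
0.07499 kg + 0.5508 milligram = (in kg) 0.07499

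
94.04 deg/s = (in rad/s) 1.641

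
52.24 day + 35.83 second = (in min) 7.523e+04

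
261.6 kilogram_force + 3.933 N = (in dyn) 2.569e+08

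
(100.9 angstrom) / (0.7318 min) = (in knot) 4.467e-10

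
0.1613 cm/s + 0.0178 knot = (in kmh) 0.03877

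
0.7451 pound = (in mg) 3.38e+05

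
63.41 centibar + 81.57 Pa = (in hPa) 634.9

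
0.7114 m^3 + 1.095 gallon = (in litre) 715.5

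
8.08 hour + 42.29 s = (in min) 485.5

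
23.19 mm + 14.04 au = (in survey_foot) 6.891e+12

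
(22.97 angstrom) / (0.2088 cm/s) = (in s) 1.1e-06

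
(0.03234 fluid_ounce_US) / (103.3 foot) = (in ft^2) 3.27e-07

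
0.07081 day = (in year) 0.000194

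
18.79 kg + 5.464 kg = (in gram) 2.425e+04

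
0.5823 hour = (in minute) 34.94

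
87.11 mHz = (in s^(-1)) 0.08711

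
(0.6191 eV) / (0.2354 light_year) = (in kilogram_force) 4.542e-36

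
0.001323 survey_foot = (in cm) 0.04033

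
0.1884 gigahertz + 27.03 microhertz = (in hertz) 1.884e+08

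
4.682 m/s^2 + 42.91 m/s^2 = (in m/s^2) 47.59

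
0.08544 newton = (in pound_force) 0.01921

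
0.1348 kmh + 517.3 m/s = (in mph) 1157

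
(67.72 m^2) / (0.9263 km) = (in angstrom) 7.311e+08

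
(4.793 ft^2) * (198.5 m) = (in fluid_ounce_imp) 3.111e+06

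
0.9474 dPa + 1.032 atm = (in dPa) 1.046e+06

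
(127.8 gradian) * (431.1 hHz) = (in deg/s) 4.959e+06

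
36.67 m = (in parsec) 1.188e-15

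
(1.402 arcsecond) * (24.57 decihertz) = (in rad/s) 1.67e-05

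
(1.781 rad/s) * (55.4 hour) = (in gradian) 2.261e+07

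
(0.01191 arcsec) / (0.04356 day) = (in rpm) 1.465e-10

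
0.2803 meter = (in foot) 0.9196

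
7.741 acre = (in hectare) 3.133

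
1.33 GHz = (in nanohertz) 1.33e+18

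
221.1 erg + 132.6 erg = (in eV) 2.208e+14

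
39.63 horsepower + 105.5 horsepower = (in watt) 1.082e+05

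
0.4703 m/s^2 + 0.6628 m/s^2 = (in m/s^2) 1.133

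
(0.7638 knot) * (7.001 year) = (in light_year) 9.17e-09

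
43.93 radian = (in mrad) 4.393e+04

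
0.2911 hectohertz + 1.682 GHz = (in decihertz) 1.682e+10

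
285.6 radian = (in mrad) 2.856e+05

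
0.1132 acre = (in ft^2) 4931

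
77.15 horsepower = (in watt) 5.753e+04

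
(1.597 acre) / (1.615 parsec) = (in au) 8.669e-25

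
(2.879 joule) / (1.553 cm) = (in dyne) 1.854e+07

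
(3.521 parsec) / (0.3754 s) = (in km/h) 1.042e+18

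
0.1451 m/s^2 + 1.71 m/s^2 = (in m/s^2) 1.855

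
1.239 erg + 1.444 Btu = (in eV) 9.509e+21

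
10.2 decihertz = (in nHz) 1.02e+09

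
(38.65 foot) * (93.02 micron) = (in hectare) 1.096e-07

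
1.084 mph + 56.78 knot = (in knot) 57.72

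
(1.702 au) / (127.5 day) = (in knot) 4.493e+04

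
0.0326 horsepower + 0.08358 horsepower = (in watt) 86.64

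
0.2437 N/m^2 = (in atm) 2.405e-06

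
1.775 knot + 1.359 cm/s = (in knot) 1.801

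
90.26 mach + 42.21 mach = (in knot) 8.768e+04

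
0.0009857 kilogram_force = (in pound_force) 0.002173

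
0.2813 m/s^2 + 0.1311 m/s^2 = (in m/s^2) 0.4124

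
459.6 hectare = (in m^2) 4.596e+06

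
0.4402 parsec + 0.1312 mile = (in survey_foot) 4.456e+16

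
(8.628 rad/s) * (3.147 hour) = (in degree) 5.601e+06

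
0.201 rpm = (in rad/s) 0.02105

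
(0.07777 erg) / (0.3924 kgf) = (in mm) 2.021e-06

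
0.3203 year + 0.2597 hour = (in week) 16.7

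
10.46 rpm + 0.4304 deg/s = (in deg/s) 63.19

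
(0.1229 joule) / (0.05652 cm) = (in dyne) 2.174e+07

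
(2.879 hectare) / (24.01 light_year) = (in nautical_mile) 6.844e-17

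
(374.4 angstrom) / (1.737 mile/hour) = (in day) 5.581e-13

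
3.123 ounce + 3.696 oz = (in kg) 0.1933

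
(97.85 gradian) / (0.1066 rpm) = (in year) 4.366e-06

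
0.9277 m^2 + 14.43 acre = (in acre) 14.43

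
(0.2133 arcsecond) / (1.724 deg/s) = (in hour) 9.547e-09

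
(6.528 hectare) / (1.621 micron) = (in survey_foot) 1.321e+11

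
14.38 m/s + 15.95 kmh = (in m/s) 18.81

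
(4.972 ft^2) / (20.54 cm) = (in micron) 2.249e+06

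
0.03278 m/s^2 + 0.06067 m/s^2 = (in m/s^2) 0.09345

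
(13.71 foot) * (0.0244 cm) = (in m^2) 0.00102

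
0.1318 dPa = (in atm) 1.301e-07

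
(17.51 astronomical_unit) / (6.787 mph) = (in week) 1.427e+06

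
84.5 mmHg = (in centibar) 11.27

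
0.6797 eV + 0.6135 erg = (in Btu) 5.815e-11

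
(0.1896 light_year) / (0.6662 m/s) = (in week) 4.452e+09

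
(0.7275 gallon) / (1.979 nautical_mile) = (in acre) 1.857e-10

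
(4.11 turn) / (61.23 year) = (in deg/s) 7.663e-07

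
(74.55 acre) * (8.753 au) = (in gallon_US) 1.044e+20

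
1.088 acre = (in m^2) 4403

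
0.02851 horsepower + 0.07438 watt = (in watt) 21.33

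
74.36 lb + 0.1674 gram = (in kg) 33.73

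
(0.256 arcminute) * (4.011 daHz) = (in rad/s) 0.002987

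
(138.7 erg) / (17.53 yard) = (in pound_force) 1.945e-07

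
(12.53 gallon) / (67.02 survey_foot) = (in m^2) 0.002322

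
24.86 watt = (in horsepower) 0.03334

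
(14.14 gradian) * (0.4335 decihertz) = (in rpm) 0.09195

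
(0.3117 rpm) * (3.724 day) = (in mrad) 1.05e+07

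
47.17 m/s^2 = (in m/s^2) 47.17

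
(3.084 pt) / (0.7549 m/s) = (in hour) 4.003e-07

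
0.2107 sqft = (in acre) 4.837e-06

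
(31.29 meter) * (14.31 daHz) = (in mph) 1.002e+04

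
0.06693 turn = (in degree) 24.09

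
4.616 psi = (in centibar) 31.83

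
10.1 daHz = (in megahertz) 0.000101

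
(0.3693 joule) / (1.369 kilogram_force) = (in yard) 0.03008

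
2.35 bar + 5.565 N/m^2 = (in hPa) 2350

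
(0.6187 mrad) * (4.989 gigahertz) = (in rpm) 2.948e+07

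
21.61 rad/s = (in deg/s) 1238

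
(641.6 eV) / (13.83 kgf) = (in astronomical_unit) 5.066e-30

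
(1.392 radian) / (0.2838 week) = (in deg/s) 0.0004647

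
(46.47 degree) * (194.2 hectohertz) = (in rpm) 1.504e+05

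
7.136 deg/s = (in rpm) 1.189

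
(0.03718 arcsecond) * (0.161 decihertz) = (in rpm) 2.771e-08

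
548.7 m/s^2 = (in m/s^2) 548.7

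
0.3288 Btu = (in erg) 3.469e+09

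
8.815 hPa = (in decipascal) 8815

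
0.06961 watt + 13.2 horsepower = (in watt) 9843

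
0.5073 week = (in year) 0.009729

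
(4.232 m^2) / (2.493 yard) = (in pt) 5262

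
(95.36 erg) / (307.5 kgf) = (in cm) 3.162e-07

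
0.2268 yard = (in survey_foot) 0.6804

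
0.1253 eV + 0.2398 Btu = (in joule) 253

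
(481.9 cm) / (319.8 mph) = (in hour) 9.363e-06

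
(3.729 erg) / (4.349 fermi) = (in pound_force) 1.928e+07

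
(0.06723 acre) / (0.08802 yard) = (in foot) 1.109e+04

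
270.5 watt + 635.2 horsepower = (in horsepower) 635.6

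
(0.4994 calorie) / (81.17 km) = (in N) 2.574e-05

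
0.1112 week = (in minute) 1121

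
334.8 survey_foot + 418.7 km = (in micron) 4.188e+11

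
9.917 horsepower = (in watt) 7395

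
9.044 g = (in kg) 0.009044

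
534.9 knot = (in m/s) 275.2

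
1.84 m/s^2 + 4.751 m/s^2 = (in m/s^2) 6.591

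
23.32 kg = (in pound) 51.41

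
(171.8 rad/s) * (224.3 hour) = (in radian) 1.387e+08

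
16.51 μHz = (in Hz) 1.651e-05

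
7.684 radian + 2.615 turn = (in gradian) 1535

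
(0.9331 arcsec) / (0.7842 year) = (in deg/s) 1.048e-11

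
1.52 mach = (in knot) 1006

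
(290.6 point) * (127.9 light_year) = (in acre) 3.065e+13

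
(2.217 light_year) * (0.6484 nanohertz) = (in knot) 2.644e+07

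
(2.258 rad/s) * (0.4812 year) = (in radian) 3.427e+07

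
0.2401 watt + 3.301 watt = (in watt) 3.541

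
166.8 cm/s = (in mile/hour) 3.731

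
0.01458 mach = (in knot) 9.65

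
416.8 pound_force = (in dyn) 1.854e+08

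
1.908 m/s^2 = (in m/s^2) 1.908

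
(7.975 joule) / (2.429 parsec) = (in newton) 1.064e-16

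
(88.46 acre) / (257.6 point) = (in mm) 3.939e+09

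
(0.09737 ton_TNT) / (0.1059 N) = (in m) 3.847e+09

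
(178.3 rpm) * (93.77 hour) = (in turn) 1.003e+06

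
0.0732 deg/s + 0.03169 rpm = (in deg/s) 0.2633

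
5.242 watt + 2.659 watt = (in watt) 7.901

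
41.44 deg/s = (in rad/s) 0.7233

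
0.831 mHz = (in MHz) 8.31e-10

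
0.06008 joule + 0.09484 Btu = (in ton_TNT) 2.393e-08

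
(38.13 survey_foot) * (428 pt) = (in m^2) 1.755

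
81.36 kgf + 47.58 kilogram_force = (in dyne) 1.264e+08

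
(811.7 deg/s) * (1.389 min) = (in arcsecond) 2.435e+08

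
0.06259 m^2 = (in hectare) 6.259e-06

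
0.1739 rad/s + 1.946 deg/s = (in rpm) 1.985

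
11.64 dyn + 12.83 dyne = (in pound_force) 5.501e-05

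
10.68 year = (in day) 3898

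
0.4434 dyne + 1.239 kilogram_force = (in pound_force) 2.732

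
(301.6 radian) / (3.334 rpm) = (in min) 14.4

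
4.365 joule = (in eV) 2.724e+19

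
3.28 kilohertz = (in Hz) 3280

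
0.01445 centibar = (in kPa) 0.01445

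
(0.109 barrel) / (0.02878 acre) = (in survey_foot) 0.0004882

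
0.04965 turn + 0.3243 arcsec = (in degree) 17.87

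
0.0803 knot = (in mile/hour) 0.09241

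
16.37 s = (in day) 0.0001895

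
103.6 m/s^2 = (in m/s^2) 103.6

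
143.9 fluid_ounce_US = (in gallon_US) 1.124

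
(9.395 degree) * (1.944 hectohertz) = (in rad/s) 31.88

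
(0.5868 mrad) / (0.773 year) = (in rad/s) 2.407e-11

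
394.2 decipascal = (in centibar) 0.03942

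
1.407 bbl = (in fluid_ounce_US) 7564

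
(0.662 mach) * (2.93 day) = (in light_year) 6.032e-09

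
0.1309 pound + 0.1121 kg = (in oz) 6.049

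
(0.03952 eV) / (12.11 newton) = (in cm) 5.229e-20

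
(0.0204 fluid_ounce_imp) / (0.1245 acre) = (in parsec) 3.728e-26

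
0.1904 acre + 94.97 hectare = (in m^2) 9.505e+05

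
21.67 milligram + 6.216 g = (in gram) 6.238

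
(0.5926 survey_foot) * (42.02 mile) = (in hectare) 1.221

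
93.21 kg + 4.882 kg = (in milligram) 9.809e+07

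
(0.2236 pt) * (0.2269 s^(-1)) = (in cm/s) 0.00179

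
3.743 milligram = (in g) 0.003743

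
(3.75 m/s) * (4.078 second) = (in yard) 16.72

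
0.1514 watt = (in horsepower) 0.000203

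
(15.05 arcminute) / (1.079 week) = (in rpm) 6.406e-08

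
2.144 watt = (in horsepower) 0.002875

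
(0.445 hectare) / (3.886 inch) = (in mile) 28.01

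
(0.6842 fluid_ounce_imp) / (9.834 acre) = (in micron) 0.0004885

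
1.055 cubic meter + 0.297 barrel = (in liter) 1102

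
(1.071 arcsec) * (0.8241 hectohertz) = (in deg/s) 0.02452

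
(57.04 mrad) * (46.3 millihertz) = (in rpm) 0.02522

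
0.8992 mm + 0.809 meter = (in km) 0.0008099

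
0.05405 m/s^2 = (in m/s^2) 0.05405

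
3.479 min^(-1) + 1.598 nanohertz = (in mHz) 57.98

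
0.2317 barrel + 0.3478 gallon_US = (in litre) 38.15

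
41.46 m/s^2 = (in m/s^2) 41.46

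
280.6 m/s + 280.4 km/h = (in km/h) 1291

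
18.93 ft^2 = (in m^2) 1.759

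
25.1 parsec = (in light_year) 81.87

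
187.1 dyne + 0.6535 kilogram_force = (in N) 6.411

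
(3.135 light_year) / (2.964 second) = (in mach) 2.939e+13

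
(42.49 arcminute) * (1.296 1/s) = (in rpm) 0.153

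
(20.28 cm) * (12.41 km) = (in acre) 0.6219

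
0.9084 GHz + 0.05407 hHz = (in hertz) 9.084e+08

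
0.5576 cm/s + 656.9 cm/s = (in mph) 14.71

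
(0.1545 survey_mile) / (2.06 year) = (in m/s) 3.827e-06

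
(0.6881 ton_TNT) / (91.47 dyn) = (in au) 21.04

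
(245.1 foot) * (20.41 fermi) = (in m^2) 1.525e-12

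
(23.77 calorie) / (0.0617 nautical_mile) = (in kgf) 0.08875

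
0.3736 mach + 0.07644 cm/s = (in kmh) 458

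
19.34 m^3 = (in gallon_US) 5109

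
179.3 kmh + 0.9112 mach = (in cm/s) 3.601e+04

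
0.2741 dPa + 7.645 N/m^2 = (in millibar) 0.07672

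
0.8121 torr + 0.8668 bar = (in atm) 0.8565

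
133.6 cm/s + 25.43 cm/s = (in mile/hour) 3.557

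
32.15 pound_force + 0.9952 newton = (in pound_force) 32.37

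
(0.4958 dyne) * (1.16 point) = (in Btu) 1.923e-12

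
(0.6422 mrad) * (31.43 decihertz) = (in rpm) 0.01927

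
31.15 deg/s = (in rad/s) 0.5437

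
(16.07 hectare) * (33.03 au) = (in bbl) 4.994e+18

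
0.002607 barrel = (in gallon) 0.1095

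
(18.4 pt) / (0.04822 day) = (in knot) 3.029e-06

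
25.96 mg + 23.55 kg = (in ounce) 830.7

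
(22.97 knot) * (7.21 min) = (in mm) 5.112e+06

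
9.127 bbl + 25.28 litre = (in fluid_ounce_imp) 5.196e+04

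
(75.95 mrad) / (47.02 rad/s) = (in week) 2.671e-09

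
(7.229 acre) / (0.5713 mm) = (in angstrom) 5.121e+17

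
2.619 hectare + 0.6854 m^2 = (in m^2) 2.619e+04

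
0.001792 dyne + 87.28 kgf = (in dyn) 8.559e+07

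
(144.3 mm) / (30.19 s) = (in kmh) 0.01721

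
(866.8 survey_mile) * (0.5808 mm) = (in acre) 0.2002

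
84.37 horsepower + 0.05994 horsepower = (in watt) 6.296e+04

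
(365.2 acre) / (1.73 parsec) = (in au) 1.851e-22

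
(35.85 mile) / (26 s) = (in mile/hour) 4964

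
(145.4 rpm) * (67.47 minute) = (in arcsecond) 1.271e+10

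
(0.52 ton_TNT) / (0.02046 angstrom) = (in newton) 1.063e+21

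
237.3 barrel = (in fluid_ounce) 1.276e+06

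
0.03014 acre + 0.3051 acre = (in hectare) 0.1357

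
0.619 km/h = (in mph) 0.3846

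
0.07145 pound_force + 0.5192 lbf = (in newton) 2.627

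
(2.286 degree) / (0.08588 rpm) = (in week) 7.335e-06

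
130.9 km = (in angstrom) 1.309e+15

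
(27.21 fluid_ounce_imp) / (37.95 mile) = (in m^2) 1.266e-08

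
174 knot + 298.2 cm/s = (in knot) 179.8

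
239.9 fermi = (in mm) 2.399e-10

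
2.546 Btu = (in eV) 1.677e+22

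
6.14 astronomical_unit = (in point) 2.604e+15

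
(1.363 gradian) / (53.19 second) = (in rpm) 0.003844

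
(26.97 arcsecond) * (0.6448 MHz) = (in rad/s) 84.31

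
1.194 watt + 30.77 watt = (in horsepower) 0.04286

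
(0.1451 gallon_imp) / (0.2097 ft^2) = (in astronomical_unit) 2.263e-13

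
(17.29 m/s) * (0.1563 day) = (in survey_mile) 145.1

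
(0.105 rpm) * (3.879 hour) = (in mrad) 1.535e+05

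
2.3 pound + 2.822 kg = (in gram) 3865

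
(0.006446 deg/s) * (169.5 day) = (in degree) 9.44e+04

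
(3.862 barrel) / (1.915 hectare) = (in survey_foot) 0.0001052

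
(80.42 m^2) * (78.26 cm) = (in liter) 6.294e+04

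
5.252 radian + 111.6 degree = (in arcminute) 2.475e+04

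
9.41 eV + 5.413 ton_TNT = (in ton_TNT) 5.413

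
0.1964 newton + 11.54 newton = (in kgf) 1.197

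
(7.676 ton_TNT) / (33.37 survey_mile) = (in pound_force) 1.344e+05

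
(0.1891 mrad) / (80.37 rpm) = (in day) 2.6e-10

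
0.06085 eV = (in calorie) 2.33e-21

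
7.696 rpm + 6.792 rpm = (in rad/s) 1.517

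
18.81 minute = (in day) 0.01306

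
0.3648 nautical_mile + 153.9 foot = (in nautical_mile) 0.3901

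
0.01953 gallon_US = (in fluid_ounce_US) 2.5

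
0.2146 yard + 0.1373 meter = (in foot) 1.094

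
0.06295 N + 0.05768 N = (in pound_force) 0.02712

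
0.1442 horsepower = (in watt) 107.5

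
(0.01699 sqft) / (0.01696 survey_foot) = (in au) 2.041e-12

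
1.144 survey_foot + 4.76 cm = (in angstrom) 3.963e+09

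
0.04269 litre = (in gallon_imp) 0.00939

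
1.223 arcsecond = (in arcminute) 0.02038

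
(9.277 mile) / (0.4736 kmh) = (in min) 1891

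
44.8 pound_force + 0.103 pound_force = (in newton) 199.7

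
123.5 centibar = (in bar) 1.235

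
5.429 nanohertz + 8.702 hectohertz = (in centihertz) 8.702e+04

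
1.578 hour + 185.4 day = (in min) 2.671e+05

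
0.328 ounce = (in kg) 0.009299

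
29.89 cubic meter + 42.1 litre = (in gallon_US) 7907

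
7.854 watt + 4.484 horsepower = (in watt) 3352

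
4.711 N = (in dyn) 4.711e+05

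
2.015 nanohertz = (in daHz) 2.015e-10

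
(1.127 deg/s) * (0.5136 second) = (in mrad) 10.1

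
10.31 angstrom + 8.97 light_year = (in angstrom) 8.486e+26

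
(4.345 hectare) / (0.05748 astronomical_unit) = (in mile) 3.14e-09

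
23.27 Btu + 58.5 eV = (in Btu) 23.27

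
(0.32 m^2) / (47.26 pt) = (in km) 0.01919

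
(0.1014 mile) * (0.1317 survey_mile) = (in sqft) 3.723e+05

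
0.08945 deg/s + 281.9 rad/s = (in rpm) 2692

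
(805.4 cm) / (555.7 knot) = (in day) 3.261e-07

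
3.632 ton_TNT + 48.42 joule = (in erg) 1.52e+17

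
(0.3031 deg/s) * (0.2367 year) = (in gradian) 2.514e+06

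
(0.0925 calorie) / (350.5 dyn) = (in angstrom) 1.104e+12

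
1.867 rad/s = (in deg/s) 107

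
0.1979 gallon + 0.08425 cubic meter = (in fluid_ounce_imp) 2992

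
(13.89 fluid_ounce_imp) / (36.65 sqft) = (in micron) 115.9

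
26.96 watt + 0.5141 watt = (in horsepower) 0.03684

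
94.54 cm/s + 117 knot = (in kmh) 220.1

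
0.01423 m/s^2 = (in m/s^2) 0.01423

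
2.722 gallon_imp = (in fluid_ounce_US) 418.4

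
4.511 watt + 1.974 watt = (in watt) 6.485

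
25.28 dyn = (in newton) 0.0002528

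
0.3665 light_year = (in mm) 3.467e+18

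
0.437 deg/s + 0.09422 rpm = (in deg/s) 1.002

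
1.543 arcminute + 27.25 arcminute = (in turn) 0.001333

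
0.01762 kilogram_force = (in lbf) 0.03885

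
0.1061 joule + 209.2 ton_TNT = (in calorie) 2.092e+11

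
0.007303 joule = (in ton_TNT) 1.745e-12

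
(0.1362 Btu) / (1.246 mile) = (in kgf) 0.007307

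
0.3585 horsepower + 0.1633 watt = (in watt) 267.5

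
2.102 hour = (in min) 126.1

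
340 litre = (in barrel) 2.139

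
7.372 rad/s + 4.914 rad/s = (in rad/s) 12.29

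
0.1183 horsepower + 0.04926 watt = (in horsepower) 0.1184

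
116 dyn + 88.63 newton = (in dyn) 8.863e+06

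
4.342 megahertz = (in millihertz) 4.342e+09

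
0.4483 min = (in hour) 0.007472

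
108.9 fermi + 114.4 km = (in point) 3.243e+08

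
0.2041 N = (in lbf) 0.04588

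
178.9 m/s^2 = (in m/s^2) 178.9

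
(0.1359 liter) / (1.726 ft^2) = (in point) 2.402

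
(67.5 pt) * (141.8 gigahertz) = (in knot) 6.564e+09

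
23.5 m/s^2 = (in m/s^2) 23.5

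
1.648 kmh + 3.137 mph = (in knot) 3.616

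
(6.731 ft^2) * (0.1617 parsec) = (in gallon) 8.242e+17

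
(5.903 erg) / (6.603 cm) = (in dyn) 0.894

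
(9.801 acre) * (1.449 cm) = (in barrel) 3615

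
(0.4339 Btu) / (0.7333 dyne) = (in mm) 6.243e+10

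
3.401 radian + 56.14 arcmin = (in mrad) 3417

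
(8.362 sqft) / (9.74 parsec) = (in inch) 1.018e-16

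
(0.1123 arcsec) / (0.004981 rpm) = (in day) 1.208e-08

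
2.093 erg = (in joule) 2.093e-07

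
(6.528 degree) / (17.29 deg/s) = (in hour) 0.0001049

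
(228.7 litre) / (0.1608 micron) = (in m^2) 1.422e+06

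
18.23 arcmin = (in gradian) 0.3376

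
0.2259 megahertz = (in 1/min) 1.355e+07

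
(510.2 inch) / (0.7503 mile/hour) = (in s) 38.64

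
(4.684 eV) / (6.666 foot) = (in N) 3.694e-19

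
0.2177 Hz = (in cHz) 21.77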